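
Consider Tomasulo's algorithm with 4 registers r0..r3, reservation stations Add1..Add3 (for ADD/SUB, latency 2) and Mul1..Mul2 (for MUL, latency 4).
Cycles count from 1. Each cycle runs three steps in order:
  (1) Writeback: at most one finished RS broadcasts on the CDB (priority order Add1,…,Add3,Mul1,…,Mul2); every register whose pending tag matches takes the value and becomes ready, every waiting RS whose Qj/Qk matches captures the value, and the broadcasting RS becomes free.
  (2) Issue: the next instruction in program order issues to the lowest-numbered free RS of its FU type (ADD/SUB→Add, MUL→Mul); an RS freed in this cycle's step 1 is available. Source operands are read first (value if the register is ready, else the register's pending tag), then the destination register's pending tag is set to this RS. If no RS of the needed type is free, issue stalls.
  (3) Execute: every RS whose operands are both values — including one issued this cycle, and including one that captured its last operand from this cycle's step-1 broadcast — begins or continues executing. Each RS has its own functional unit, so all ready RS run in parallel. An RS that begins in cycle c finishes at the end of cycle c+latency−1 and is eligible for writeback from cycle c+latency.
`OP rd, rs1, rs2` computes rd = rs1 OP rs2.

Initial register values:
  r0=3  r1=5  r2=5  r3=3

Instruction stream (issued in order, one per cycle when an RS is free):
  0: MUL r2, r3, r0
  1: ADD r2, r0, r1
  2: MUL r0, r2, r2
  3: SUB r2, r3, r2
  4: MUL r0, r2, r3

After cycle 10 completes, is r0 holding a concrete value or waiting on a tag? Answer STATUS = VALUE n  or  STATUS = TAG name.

c1: issue MUL r2<-Mul1 | r0:3,r1:5,r2:Mul1,r3:3
c2: issue ADD r2<-Add1 | r0:3,r1:5,r2:Add1,r3:3
c3: issue MUL r0<-Mul2 | r0:Mul2,r1:5,r2:Add1,r3:3
c4: CDB Add1=8; issue SUB r2<-Add1 | r0:Mul2,r1:5,r2:Add1,r3:3
c5: CDB Mul1=9; issue MUL r0<-Mul1 | r0:Mul1,r1:5,r2:Add1,r3:3
c6: CDB Add1=-5 | r0:Mul1,r1:5,r2:-5,r3:3
c7: - | r0:Mul1,r1:5,r2:-5,r3:3
c8: CDB Mul2=64 | r0:Mul1,r1:5,r2:-5,r3:3
c9: - | r0:Mul1,r1:5,r2:-5,r3:3
c10: CDB Mul1=-15 | r0:-15,r1:5,r2:-5,r3:3

STATUS = VALUE -15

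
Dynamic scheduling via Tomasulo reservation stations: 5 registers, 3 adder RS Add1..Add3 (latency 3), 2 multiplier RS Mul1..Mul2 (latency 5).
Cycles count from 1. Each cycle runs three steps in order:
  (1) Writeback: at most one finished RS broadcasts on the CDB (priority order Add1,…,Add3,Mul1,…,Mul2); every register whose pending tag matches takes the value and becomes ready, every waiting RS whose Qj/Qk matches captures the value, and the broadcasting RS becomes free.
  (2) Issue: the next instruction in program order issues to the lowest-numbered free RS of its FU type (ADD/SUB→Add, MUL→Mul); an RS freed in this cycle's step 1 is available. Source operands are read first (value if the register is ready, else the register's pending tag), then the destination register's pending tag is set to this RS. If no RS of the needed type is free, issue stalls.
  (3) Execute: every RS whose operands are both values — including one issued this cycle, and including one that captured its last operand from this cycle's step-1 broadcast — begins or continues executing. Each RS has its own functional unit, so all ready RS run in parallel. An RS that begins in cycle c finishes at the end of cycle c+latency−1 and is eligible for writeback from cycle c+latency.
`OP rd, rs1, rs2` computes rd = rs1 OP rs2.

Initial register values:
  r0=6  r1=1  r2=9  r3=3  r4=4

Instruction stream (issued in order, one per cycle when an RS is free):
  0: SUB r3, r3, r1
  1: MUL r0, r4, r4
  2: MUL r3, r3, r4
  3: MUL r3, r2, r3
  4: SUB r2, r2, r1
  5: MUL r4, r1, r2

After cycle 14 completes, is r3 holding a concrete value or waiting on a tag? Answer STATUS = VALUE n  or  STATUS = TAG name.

cycle 1: issue SUB r3<-Add1 // r0:6,r1:1,r2:9,r3:Add1,r4:4
cycle 2: issue MUL r0<-Mul1 // r0:Mul1,r1:1,r2:9,r3:Add1,r4:4
cycle 3: issue MUL r3<-Mul2 // r0:Mul1,r1:1,r2:9,r3:Mul2,r4:4
cycle 4: CDB Add1=2; stall // r0:Mul1,r1:1,r2:9,r3:Mul2,r4:4
cycle 5: stall // r0:Mul1,r1:1,r2:9,r3:Mul2,r4:4
cycle 6: stall // r0:Mul1,r1:1,r2:9,r3:Mul2,r4:4
cycle 7: CDB Mul1=16; issue MUL r3<-Mul1 // r0:16,r1:1,r2:9,r3:Mul1,r4:4
cycle 8: issue SUB r2<-Add1 // r0:16,r1:1,r2:Add1,r3:Mul1,r4:4
cycle 9: CDB Mul2=8; issue MUL r4<-Mul2 // r0:16,r1:1,r2:Add1,r3:Mul1,r4:Mul2
cycle 10: - // r0:16,r1:1,r2:Add1,r3:Mul1,r4:Mul2
cycle 11: CDB Add1=8 // r0:16,r1:1,r2:8,r3:Mul1,r4:Mul2
cycle 12: - // r0:16,r1:1,r2:8,r3:Mul1,r4:Mul2
cycle 13: - // r0:16,r1:1,r2:8,r3:Mul1,r4:Mul2
cycle 14: CDB Mul1=72 // r0:16,r1:1,r2:8,r3:72,r4:Mul2

STATUS = VALUE 72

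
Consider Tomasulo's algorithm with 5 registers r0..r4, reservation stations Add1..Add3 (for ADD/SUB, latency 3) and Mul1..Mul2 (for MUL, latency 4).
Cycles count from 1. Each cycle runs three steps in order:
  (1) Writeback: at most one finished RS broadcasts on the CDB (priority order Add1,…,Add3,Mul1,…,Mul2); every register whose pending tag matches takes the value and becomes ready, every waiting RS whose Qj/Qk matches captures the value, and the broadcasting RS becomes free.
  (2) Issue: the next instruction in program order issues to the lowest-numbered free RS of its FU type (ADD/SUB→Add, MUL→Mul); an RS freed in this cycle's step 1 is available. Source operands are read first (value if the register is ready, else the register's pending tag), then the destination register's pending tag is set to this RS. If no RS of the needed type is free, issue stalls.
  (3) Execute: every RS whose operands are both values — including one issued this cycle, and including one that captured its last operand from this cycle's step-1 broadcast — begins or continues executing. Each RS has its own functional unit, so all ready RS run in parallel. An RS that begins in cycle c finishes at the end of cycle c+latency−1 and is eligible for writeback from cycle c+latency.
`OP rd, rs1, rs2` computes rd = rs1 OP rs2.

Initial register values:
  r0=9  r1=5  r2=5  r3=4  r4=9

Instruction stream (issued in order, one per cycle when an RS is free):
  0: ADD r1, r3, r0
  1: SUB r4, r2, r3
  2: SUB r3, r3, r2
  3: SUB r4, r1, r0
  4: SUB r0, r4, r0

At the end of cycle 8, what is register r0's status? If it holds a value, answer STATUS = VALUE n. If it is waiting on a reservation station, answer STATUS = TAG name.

  c1: issue ADD r1<-Add1  regs: r0:9,r1:Add1,r2:5,r3:4,r4:9
  c2: issue SUB r4<-Add2  regs: r0:9,r1:Add1,r2:5,r3:4,r4:Add2
  c3: issue SUB r3<-Add3  regs: r0:9,r1:Add1,r2:5,r3:Add3,r4:Add2
  c4: CDB Add1=13; issue SUB r4<-Add1  regs: r0:9,r1:13,r2:5,r3:Add3,r4:Add1
  c5: CDB Add2=1; issue SUB r0<-Add2  regs: r0:Add2,r1:13,r2:5,r3:Add3,r4:Add1
  c6: CDB Add3=-1  regs: r0:Add2,r1:13,r2:5,r3:-1,r4:Add1
  c7: CDB Add1=4  regs: r0:Add2,r1:13,r2:5,r3:-1,r4:4
  c8: -  regs: r0:Add2,r1:13,r2:5,r3:-1,r4:4

STATUS = TAG Add2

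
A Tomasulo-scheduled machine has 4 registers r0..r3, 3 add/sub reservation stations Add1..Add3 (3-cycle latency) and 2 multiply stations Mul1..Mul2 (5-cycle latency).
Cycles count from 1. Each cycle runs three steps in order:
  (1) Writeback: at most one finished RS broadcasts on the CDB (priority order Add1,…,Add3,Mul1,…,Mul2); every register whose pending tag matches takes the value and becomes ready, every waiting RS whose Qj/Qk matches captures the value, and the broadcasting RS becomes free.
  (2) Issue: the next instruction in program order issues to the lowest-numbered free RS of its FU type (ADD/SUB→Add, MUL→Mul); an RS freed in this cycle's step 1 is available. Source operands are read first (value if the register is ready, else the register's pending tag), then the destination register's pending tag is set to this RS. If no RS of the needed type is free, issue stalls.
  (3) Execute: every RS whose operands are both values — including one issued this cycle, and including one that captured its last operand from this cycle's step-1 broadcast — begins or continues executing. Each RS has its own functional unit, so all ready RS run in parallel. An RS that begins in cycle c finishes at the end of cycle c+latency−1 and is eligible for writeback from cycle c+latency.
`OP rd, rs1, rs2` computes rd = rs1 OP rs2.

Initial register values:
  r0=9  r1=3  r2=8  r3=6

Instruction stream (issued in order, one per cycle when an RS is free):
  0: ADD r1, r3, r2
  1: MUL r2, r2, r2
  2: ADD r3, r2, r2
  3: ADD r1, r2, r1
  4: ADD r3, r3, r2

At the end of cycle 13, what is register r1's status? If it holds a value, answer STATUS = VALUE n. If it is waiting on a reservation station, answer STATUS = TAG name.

STATUS = VALUE 78

cycle 1: issue ADD r1<-Add1 // r0:9,r1:Add1,r2:8,r3:6
cycle 2: issue MUL r2<-Mul1 // r0:9,r1:Add1,r2:Mul1,r3:6
cycle 3: issue ADD r3<-Add2 // r0:9,r1:Add1,r2:Mul1,r3:Add2
cycle 4: CDB Add1=14; issue ADD r1<-Add1 // r0:9,r1:Add1,r2:Mul1,r3:Add2
cycle 5: issue ADD r3<-Add3 // r0:9,r1:Add1,r2:Mul1,r3:Add3
cycle 6: - // r0:9,r1:Add1,r2:Mul1,r3:Add3
cycle 7: CDB Mul1=64 // r0:9,r1:Add1,r2:64,r3:Add3
cycle 8: - // r0:9,r1:Add1,r2:64,r3:Add3
cycle 9: - // r0:9,r1:Add1,r2:64,r3:Add3
cycle 10: CDB Add1=78 // r0:9,r1:78,r2:64,r3:Add3
cycle 11: CDB Add2=128 // r0:9,r1:78,r2:64,r3:Add3
cycle 12: - // r0:9,r1:78,r2:64,r3:Add3
cycle 13: - // r0:9,r1:78,r2:64,r3:Add3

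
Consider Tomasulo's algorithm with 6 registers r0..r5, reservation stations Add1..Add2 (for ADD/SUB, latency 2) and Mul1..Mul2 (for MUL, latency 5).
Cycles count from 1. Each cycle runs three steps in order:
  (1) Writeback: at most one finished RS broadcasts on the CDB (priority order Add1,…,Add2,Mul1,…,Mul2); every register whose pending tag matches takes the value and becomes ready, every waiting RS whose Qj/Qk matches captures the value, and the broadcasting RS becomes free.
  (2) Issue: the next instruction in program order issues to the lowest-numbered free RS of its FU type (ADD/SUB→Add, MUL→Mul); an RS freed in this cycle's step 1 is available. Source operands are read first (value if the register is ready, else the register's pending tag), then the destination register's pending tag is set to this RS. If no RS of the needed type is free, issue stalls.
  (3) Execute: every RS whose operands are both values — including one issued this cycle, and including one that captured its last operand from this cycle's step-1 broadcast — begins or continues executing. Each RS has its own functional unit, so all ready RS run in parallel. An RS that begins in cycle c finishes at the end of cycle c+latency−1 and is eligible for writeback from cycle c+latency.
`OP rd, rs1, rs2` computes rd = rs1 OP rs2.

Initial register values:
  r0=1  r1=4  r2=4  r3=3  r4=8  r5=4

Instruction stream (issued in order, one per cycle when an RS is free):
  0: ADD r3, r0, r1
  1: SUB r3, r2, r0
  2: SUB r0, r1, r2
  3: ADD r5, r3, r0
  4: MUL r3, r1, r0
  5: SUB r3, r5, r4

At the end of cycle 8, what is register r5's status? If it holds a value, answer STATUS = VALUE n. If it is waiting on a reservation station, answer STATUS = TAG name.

cycle 1: issue ADD r3<-Add1 // r0:1,r1:4,r2:4,r3:Add1,r4:8,r5:4
cycle 2: issue SUB r3<-Add2 // r0:1,r1:4,r2:4,r3:Add2,r4:8,r5:4
cycle 3: CDB Add1=5; issue SUB r0<-Add1 // r0:Add1,r1:4,r2:4,r3:Add2,r4:8,r5:4
cycle 4: CDB Add2=3; issue ADD r5<-Add2 // r0:Add1,r1:4,r2:4,r3:3,r4:8,r5:Add2
cycle 5: CDB Add1=0; issue MUL r3<-Mul1 // r0:0,r1:4,r2:4,r3:Mul1,r4:8,r5:Add2
cycle 6: issue SUB r3<-Add1 // r0:0,r1:4,r2:4,r3:Add1,r4:8,r5:Add2
cycle 7: CDB Add2=3 // r0:0,r1:4,r2:4,r3:Add1,r4:8,r5:3
cycle 8: - // r0:0,r1:4,r2:4,r3:Add1,r4:8,r5:3

STATUS = VALUE 3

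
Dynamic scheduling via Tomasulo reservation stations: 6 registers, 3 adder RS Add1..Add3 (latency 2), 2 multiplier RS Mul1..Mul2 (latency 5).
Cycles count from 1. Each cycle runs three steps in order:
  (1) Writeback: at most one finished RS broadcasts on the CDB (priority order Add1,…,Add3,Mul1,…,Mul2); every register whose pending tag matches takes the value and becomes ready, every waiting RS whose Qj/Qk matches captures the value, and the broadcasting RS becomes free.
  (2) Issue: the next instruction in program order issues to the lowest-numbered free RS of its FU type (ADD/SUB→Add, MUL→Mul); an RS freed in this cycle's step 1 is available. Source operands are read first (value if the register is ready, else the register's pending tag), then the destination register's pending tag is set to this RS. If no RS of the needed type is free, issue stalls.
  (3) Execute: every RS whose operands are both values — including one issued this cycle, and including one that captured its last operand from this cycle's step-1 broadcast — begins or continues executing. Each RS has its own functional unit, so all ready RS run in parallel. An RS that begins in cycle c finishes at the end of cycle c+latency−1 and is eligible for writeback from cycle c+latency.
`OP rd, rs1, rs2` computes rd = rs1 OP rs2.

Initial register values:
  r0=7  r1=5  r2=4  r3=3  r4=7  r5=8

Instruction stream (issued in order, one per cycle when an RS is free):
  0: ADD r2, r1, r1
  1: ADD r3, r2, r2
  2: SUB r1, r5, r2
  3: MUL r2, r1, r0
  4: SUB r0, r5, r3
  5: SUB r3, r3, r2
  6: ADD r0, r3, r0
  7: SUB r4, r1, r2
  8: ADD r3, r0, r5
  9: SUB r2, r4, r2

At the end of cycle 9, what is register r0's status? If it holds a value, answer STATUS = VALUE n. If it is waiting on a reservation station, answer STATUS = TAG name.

cycle 1: issue ADD r2<-Add1 // r0:7,r1:5,r2:Add1,r3:3,r4:7,r5:8
cycle 2: issue ADD r3<-Add2 // r0:7,r1:5,r2:Add1,r3:Add2,r4:7,r5:8
cycle 3: CDB Add1=10; issue SUB r1<-Add1 // r0:7,r1:Add1,r2:10,r3:Add2,r4:7,r5:8
cycle 4: issue MUL r2<-Mul1 // r0:7,r1:Add1,r2:Mul1,r3:Add2,r4:7,r5:8
cycle 5: CDB Add1=-2; issue SUB r0<-Add1 // r0:Add1,r1:-2,r2:Mul1,r3:Add2,r4:7,r5:8
cycle 6: CDB Add2=20; issue SUB r3<-Add2 // r0:Add1,r1:-2,r2:Mul1,r3:Add2,r4:7,r5:8
cycle 7: issue ADD r0<-Add3 // r0:Add3,r1:-2,r2:Mul1,r3:Add2,r4:7,r5:8
cycle 8: CDB Add1=-12; issue SUB r4<-Add1 // r0:Add3,r1:-2,r2:Mul1,r3:Add2,r4:Add1,r5:8
cycle 9: stall // r0:Add3,r1:-2,r2:Mul1,r3:Add2,r4:Add1,r5:8

STATUS = TAG Add3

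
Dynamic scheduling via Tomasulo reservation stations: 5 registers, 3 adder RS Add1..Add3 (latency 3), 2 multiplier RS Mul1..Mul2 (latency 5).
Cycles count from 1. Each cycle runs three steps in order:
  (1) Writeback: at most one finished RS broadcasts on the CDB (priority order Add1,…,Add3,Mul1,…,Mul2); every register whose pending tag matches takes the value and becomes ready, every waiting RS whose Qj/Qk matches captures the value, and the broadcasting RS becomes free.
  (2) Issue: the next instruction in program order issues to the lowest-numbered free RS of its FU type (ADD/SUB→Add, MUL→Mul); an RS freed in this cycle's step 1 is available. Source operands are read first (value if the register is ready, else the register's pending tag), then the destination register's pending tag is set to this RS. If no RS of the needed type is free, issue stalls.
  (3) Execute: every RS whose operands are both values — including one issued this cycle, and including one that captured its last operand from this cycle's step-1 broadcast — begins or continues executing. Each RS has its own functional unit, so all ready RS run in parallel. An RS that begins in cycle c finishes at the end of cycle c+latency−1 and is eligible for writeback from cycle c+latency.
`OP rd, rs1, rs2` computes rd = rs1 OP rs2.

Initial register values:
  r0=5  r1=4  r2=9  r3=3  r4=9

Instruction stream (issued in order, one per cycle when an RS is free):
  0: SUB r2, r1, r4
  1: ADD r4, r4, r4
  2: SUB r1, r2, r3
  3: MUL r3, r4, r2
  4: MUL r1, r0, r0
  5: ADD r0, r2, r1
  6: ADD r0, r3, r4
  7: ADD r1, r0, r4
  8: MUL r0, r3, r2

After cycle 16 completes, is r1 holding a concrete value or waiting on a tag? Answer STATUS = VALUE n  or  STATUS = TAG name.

cycle 1: issue SUB r2<-Add1 // r0:5,r1:4,r2:Add1,r3:3,r4:9
cycle 2: issue ADD r4<-Add2 // r0:5,r1:4,r2:Add1,r3:3,r4:Add2
cycle 3: issue SUB r1<-Add3 // r0:5,r1:Add3,r2:Add1,r3:3,r4:Add2
cycle 4: CDB Add1=-5; issue MUL r3<-Mul1 // r0:5,r1:Add3,r2:-5,r3:Mul1,r4:Add2
cycle 5: CDB Add2=18; issue MUL r1<-Mul2 // r0:5,r1:Mul2,r2:-5,r3:Mul1,r4:18
cycle 6: issue ADD r0<-Add1 // r0:Add1,r1:Mul2,r2:-5,r3:Mul1,r4:18
cycle 7: CDB Add3=-8; issue ADD r0<-Add2 // r0:Add2,r1:Mul2,r2:-5,r3:Mul1,r4:18
cycle 8: issue ADD r1<-Add3 // r0:Add2,r1:Add3,r2:-5,r3:Mul1,r4:18
cycle 9: stall // r0:Add2,r1:Add3,r2:-5,r3:Mul1,r4:18
cycle 10: CDB Mul1=-90; issue MUL r0<-Mul1 // r0:Mul1,r1:Add3,r2:-5,r3:-90,r4:18
cycle 11: CDB Mul2=25 // r0:Mul1,r1:Add3,r2:-5,r3:-90,r4:18
cycle 12: - // r0:Mul1,r1:Add3,r2:-5,r3:-90,r4:18
cycle 13: CDB Add2=-72 // r0:Mul1,r1:Add3,r2:-5,r3:-90,r4:18
cycle 14: CDB Add1=20 // r0:Mul1,r1:Add3,r2:-5,r3:-90,r4:18
cycle 15: CDB Mul1=450 // r0:450,r1:Add3,r2:-5,r3:-90,r4:18
cycle 16: CDB Add3=-54 // r0:450,r1:-54,r2:-5,r3:-90,r4:18

STATUS = VALUE -54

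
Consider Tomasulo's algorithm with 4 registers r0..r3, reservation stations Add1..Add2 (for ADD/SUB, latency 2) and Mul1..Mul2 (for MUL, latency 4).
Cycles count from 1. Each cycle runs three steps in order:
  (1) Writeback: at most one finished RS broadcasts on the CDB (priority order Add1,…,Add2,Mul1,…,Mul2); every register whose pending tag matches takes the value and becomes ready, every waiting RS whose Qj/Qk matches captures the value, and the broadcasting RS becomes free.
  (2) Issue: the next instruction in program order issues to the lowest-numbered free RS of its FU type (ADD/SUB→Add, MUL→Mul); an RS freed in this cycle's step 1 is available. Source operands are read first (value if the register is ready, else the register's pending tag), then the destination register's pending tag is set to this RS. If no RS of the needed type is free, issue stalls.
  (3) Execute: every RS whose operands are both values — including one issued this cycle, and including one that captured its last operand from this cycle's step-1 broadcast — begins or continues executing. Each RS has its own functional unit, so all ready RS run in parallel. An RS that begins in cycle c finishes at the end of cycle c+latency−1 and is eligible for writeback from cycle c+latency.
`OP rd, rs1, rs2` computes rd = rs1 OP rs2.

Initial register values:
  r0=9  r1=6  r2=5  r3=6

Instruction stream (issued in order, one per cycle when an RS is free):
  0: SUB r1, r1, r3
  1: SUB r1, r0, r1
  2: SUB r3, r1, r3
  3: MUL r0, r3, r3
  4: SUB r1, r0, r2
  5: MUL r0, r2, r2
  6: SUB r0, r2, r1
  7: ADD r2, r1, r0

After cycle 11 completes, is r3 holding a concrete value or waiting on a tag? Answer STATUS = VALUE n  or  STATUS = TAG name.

cycle 1: issue SUB r1<-Add1 // r0:9,r1:Add1,r2:5,r3:6
cycle 2: issue SUB r1<-Add2 // r0:9,r1:Add2,r2:5,r3:6
cycle 3: CDB Add1=0; issue SUB r3<-Add1 // r0:9,r1:Add2,r2:5,r3:Add1
cycle 4: issue MUL r0<-Mul1 // r0:Mul1,r1:Add2,r2:5,r3:Add1
cycle 5: CDB Add2=9; issue SUB r1<-Add2 // r0:Mul1,r1:Add2,r2:5,r3:Add1
cycle 6: issue MUL r0<-Mul2 // r0:Mul2,r1:Add2,r2:5,r3:Add1
cycle 7: CDB Add1=3; issue SUB r0<-Add1 // r0:Add1,r1:Add2,r2:5,r3:3
cycle 8: stall // r0:Add1,r1:Add2,r2:5,r3:3
cycle 9: stall // r0:Add1,r1:Add2,r2:5,r3:3
cycle 10: CDB Mul2=25; stall // r0:Add1,r1:Add2,r2:5,r3:3
cycle 11: CDB Mul1=9; stall // r0:Add1,r1:Add2,r2:5,r3:3

STATUS = VALUE 3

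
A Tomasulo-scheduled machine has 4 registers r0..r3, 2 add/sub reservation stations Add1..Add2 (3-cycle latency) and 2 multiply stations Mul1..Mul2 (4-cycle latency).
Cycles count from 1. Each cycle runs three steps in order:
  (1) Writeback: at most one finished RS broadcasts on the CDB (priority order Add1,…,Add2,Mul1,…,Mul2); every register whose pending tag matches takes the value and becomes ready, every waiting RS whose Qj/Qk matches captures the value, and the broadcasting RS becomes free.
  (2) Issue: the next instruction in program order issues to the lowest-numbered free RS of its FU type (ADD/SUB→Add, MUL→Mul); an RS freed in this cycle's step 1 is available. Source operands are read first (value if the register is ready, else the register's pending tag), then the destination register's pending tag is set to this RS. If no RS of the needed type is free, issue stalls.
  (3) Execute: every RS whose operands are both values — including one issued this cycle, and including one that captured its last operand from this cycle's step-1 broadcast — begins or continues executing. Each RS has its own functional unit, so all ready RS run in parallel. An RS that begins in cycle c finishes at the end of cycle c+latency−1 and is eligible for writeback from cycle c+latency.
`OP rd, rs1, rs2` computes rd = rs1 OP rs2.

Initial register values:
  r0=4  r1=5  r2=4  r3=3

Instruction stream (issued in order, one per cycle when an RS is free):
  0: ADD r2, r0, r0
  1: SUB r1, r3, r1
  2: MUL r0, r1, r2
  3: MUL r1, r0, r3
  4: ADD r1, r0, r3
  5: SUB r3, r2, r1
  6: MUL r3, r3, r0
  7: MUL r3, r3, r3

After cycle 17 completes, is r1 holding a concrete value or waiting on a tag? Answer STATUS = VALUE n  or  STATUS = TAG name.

c1: issue ADD r2<-Add1 | r0:4,r1:5,r2:Add1,r3:3
c2: issue SUB r1<-Add2 | r0:4,r1:Add2,r2:Add1,r3:3
c3: issue MUL r0<-Mul1 | r0:Mul1,r1:Add2,r2:Add1,r3:3
c4: CDB Add1=8; issue MUL r1<-Mul2 | r0:Mul1,r1:Mul2,r2:8,r3:3
c5: CDB Add2=-2; issue ADD r1<-Add1 | r0:Mul1,r1:Add1,r2:8,r3:3
c6: issue SUB r3<-Add2 | r0:Mul1,r1:Add1,r2:8,r3:Add2
c7: stall | r0:Mul1,r1:Add1,r2:8,r3:Add2
c8: stall | r0:Mul1,r1:Add1,r2:8,r3:Add2
c9: CDB Mul1=-16; issue MUL r3<-Mul1 | r0:-16,r1:Add1,r2:8,r3:Mul1
c10: stall | r0:-16,r1:Add1,r2:8,r3:Mul1
c11: stall | r0:-16,r1:Add1,r2:8,r3:Mul1
c12: CDB Add1=-13; stall | r0:-16,r1:-13,r2:8,r3:Mul1
c13: CDB Mul2=-48; issue MUL r3<-Mul2 | r0:-16,r1:-13,r2:8,r3:Mul2
c14: - | r0:-16,r1:-13,r2:8,r3:Mul2
c15: CDB Add2=21 | r0:-16,r1:-13,r2:8,r3:Mul2
c16: - | r0:-16,r1:-13,r2:8,r3:Mul2
c17: - | r0:-16,r1:-13,r2:8,r3:Mul2

STATUS = VALUE -13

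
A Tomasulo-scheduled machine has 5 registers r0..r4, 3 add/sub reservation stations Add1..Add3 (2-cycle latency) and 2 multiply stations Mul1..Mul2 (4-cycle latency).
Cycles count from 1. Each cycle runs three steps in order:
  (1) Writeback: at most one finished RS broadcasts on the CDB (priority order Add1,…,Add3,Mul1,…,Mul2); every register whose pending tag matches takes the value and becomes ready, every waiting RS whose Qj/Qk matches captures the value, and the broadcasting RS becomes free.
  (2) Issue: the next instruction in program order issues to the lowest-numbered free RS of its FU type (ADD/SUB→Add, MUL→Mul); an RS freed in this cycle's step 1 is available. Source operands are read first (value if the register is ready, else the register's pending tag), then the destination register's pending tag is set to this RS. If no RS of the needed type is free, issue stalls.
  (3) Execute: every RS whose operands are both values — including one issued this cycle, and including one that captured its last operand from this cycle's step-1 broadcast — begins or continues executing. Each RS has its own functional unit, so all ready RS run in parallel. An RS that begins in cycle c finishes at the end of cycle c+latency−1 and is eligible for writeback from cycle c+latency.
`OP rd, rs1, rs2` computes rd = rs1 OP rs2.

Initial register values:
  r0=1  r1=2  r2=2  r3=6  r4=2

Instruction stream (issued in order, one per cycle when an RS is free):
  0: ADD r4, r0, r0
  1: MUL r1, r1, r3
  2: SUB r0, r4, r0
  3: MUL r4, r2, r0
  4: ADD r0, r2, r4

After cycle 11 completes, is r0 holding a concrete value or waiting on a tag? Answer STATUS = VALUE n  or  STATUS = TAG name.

cycle 1: issue ADD r4<-Add1 // r0:1,r1:2,r2:2,r3:6,r4:Add1
cycle 2: issue MUL r1<-Mul1 // r0:1,r1:Mul1,r2:2,r3:6,r4:Add1
cycle 3: CDB Add1=2; issue SUB r0<-Add1 // r0:Add1,r1:Mul1,r2:2,r3:6,r4:2
cycle 4: issue MUL r4<-Mul2 // r0:Add1,r1:Mul1,r2:2,r3:6,r4:Mul2
cycle 5: CDB Add1=1; issue ADD r0<-Add1 // r0:Add1,r1:Mul1,r2:2,r3:6,r4:Mul2
cycle 6: CDB Mul1=12 // r0:Add1,r1:12,r2:2,r3:6,r4:Mul2
cycle 7: - // r0:Add1,r1:12,r2:2,r3:6,r4:Mul2
cycle 8: - // r0:Add1,r1:12,r2:2,r3:6,r4:Mul2
cycle 9: CDB Mul2=2 // r0:Add1,r1:12,r2:2,r3:6,r4:2
cycle 10: - // r0:Add1,r1:12,r2:2,r3:6,r4:2
cycle 11: CDB Add1=4 // r0:4,r1:12,r2:2,r3:6,r4:2

STATUS = VALUE 4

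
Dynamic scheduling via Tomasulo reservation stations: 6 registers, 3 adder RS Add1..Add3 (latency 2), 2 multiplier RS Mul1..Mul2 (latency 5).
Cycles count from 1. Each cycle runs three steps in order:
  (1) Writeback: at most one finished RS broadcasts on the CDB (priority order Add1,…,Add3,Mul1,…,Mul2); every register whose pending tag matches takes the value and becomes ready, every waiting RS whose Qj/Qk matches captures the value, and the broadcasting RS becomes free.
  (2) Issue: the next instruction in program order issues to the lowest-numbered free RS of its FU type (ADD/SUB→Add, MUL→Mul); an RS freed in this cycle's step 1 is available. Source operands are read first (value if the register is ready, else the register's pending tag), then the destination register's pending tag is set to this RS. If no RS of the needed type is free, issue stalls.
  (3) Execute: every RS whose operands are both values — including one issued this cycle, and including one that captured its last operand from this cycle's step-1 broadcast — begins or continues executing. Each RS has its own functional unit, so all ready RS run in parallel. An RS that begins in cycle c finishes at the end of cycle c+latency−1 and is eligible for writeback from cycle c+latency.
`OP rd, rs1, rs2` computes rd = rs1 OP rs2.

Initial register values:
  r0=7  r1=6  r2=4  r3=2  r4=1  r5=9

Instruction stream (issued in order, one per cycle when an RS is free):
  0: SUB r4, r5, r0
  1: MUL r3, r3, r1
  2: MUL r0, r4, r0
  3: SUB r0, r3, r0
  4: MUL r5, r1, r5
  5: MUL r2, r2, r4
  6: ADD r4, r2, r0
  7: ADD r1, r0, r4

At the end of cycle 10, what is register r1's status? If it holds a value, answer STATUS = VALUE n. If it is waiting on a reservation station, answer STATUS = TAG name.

STATUS = TAG Add1

  c1: issue SUB r4<-Add1  regs: r0:7,r1:6,r2:4,r3:2,r4:Add1,r5:9
  c2: issue MUL r3<-Mul1  regs: r0:7,r1:6,r2:4,r3:Mul1,r4:Add1,r5:9
  c3: CDB Add1=2; issue MUL r0<-Mul2  regs: r0:Mul2,r1:6,r2:4,r3:Mul1,r4:2,r5:9
  c4: issue SUB r0<-Add1  regs: r0:Add1,r1:6,r2:4,r3:Mul1,r4:2,r5:9
  c5: stall  regs: r0:Add1,r1:6,r2:4,r3:Mul1,r4:2,r5:9
  c6: stall  regs: r0:Add1,r1:6,r2:4,r3:Mul1,r4:2,r5:9
  c7: CDB Mul1=12; issue MUL r5<-Mul1  regs: r0:Add1,r1:6,r2:4,r3:12,r4:2,r5:Mul1
  c8: CDB Mul2=14; issue MUL r2<-Mul2  regs: r0:Add1,r1:6,r2:Mul2,r3:12,r4:2,r5:Mul1
  c9: issue ADD r4<-Add2  regs: r0:Add1,r1:6,r2:Mul2,r3:12,r4:Add2,r5:Mul1
  c10: CDB Add1=-2; issue ADD r1<-Add1  regs: r0:-2,r1:Add1,r2:Mul2,r3:12,r4:Add2,r5:Mul1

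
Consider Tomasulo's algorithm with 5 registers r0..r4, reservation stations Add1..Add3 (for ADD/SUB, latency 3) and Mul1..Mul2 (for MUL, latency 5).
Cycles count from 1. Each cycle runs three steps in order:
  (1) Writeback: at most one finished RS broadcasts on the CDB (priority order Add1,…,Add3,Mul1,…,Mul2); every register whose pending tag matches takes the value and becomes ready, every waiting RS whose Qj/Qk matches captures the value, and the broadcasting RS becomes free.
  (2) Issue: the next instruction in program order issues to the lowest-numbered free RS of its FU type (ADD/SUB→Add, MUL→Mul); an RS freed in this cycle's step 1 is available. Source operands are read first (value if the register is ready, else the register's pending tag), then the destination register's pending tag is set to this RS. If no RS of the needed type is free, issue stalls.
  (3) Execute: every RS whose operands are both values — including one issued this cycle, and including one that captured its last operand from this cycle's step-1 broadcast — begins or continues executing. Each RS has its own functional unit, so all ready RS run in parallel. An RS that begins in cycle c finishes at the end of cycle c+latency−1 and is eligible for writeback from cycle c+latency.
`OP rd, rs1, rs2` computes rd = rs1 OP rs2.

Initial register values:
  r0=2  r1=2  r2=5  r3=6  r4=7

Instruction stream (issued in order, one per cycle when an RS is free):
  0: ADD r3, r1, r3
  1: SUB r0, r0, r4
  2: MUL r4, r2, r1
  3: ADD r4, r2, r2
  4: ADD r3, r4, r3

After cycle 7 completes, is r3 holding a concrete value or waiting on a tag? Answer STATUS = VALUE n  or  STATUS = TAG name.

STATUS = TAG Add2

cycle 1: issue ADD r3<-Add1 // r0:2,r1:2,r2:5,r3:Add1,r4:7
cycle 2: issue SUB r0<-Add2 // r0:Add2,r1:2,r2:5,r3:Add1,r4:7
cycle 3: issue MUL r4<-Mul1 // r0:Add2,r1:2,r2:5,r3:Add1,r4:Mul1
cycle 4: CDB Add1=8; issue ADD r4<-Add1 // r0:Add2,r1:2,r2:5,r3:8,r4:Add1
cycle 5: CDB Add2=-5; issue ADD r3<-Add2 // r0:-5,r1:2,r2:5,r3:Add2,r4:Add1
cycle 6: - // r0:-5,r1:2,r2:5,r3:Add2,r4:Add1
cycle 7: CDB Add1=10 // r0:-5,r1:2,r2:5,r3:Add2,r4:10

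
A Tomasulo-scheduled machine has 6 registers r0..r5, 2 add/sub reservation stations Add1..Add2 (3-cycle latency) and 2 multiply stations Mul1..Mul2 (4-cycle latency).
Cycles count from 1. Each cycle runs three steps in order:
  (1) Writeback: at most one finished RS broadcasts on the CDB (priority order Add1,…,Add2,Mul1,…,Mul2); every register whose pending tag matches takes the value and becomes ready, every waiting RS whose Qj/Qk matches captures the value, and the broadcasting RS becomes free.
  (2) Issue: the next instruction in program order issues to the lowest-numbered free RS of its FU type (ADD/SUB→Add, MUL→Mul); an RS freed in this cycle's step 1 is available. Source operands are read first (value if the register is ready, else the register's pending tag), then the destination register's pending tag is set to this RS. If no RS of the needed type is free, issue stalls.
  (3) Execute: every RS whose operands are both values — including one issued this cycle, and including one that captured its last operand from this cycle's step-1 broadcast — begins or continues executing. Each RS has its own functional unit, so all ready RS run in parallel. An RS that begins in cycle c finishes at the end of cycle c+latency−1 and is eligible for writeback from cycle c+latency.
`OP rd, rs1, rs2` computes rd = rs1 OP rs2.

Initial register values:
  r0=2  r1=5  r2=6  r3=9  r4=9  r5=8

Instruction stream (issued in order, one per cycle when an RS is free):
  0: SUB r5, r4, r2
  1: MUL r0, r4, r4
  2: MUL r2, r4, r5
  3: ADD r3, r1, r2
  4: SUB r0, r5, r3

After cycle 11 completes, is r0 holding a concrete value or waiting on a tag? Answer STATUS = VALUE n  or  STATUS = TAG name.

cycle 1: issue SUB r5<-Add1 // r0:2,r1:5,r2:6,r3:9,r4:9,r5:Add1
cycle 2: issue MUL r0<-Mul1 // r0:Mul1,r1:5,r2:6,r3:9,r4:9,r5:Add1
cycle 3: issue MUL r2<-Mul2 // r0:Mul1,r1:5,r2:Mul2,r3:9,r4:9,r5:Add1
cycle 4: CDB Add1=3; issue ADD r3<-Add1 // r0:Mul1,r1:5,r2:Mul2,r3:Add1,r4:9,r5:3
cycle 5: issue SUB r0<-Add2 // r0:Add2,r1:5,r2:Mul2,r3:Add1,r4:9,r5:3
cycle 6: CDB Mul1=81 // r0:Add2,r1:5,r2:Mul2,r3:Add1,r4:9,r5:3
cycle 7: - // r0:Add2,r1:5,r2:Mul2,r3:Add1,r4:9,r5:3
cycle 8: CDB Mul2=27 // r0:Add2,r1:5,r2:27,r3:Add1,r4:9,r5:3
cycle 9: - // r0:Add2,r1:5,r2:27,r3:Add1,r4:9,r5:3
cycle 10: - // r0:Add2,r1:5,r2:27,r3:Add1,r4:9,r5:3
cycle 11: CDB Add1=32 // r0:Add2,r1:5,r2:27,r3:32,r4:9,r5:3

STATUS = TAG Add2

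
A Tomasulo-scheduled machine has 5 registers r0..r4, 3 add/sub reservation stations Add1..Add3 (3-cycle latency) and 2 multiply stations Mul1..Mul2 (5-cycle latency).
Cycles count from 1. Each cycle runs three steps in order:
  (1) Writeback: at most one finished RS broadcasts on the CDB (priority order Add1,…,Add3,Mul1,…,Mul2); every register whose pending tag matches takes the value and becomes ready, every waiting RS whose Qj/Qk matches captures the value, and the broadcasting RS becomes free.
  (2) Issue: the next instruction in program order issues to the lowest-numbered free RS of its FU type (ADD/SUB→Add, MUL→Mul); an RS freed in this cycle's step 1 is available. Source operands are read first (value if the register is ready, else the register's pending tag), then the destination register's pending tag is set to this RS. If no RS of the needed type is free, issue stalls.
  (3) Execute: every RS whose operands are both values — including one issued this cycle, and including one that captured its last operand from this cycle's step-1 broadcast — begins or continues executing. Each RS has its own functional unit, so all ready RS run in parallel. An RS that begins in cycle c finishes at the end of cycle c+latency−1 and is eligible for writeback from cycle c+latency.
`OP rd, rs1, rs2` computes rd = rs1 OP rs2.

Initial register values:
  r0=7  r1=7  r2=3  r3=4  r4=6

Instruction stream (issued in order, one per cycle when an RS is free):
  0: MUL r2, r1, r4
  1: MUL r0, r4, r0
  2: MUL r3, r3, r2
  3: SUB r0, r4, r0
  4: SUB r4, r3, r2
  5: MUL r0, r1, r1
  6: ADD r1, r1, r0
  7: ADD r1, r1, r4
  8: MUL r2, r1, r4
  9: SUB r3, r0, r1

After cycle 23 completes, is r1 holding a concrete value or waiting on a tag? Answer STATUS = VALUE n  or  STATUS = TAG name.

  c1: issue MUL r2<-Mul1  regs: r0:7,r1:7,r2:Mul1,r3:4,r4:6
  c2: issue MUL r0<-Mul2  regs: r0:Mul2,r1:7,r2:Mul1,r3:4,r4:6
  c3: stall  regs: r0:Mul2,r1:7,r2:Mul1,r3:4,r4:6
  c4: stall  regs: r0:Mul2,r1:7,r2:Mul1,r3:4,r4:6
  c5: stall  regs: r0:Mul2,r1:7,r2:Mul1,r3:4,r4:6
  c6: CDB Mul1=42; issue MUL r3<-Mul1  regs: r0:Mul2,r1:7,r2:42,r3:Mul1,r4:6
  c7: CDB Mul2=42; issue SUB r0<-Add1  regs: r0:Add1,r1:7,r2:42,r3:Mul1,r4:6
  c8: issue SUB r4<-Add2  regs: r0:Add1,r1:7,r2:42,r3:Mul1,r4:Add2
  c9: issue MUL r0<-Mul2  regs: r0:Mul2,r1:7,r2:42,r3:Mul1,r4:Add2
  c10: CDB Add1=-36; issue ADD r1<-Add1  regs: r0:Mul2,r1:Add1,r2:42,r3:Mul1,r4:Add2
  c11: CDB Mul1=168; issue ADD r1<-Add3  regs: r0:Mul2,r1:Add3,r2:42,r3:168,r4:Add2
  c12: issue MUL r2<-Mul1  regs: r0:Mul2,r1:Add3,r2:Mul1,r3:168,r4:Add2
  c13: stall  regs: r0:Mul2,r1:Add3,r2:Mul1,r3:168,r4:Add2
  c14: CDB Add2=126; issue SUB r3<-Add2  regs: r0:Mul2,r1:Add3,r2:Mul1,r3:Add2,r4:126
  c15: CDB Mul2=49  regs: r0:49,r1:Add3,r2:Mul1,r3:Add2,r4:126
  c16: -  regs: r0:49,r1:Add3,r2:Mul1,r3:Add2,r4:126
  c17: -  regs: r0:49,r1:Add3,r2:Mul1,r3:Add2,r4:126
  c18: CDB Add1=56  regs: r0:49,r1:Add3,r2:Mul1,r3:Add2,r4:126
  c19: -  regs: r0:49,r1:Add3,r2:Mul1,r3:Add2,r4:126
  c20: -  regs: r0:49,r1:Add3,r2:Mul1,r3:Add2,r4:126
  c21: CDB Add3=182  regs: r0:49,r1:182,r2:Mul1,r3:Add2,r4:126
  c22: -  regs: r0:49,r1:182,r2:Mul1,r3:Add2,r4:126
  c23: -  regs: r0:49,r1:182,r2:Mul1,r3:Add2,r4:126

STATUS = VALUE 182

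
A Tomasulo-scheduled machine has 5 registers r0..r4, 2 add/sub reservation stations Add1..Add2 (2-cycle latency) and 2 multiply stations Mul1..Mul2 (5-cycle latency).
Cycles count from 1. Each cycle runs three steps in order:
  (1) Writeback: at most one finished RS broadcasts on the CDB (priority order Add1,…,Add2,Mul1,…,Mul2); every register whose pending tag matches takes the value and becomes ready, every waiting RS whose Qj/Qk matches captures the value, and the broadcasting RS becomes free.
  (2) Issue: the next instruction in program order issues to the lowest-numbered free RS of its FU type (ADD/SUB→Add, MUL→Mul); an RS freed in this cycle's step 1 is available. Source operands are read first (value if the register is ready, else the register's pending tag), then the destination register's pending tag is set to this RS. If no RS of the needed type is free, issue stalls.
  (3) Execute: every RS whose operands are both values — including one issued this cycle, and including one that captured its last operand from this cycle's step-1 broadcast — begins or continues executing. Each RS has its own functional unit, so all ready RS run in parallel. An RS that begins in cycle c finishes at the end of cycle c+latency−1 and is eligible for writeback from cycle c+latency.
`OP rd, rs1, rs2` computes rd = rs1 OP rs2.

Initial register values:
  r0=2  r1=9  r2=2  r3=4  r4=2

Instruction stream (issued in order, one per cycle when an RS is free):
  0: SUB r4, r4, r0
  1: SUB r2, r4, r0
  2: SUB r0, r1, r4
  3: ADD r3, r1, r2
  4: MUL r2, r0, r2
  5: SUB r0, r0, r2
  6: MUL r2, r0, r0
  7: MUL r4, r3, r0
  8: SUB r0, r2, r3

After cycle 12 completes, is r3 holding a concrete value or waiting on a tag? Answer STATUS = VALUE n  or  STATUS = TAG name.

  c1: issue SUB r4<-Add1  regs: r0:2,r1:9,r2:2,r3:4,r4:Add1
  c2: issue SUB r2<-Add2  regs: r0:2,r1:9,r2:Add2,r3:4,r4:Add1
  c3: CDB Add1=0; issue SUB r0<-Add1  regs: r0:Add1,r1:9,r2:Add2,r3:4,r4:0
  c4: stall  regs: r0:Add1,r1:9,r2:Add2,r3:4,r4:0
  c5: CDB Add1=9; issue ADD r3<-Add1  regs: r0:9,r1:9,r2:Add2,r3:Add1,r4:0
  c6: CDB Add2=-2; issue MUL r2<-Mul1  regs: r0:9,r1:9,r2:Mul1,r3:Add1,r4:0
  c7: issue SUB r0<-Add2  regs: r0:Add2,r1:9,r2:Mul1,r3:Add1,r4:0
  c8: CDB Add1=7; issue MUL r2<-Mul2  regs: r0:Add2,r1:9,r2:Mul2,r3:7,r4:0
  c9: stall  regs: r0:Add2,r1:9,r2:Mul2,r3:7,r4:0
  c10: stall  regs: r0:Add2,r1:9,r2:Mul2,r3:7,r4:0
  c11: CDB Mul1=-18; issue MUL r4<-Mul1  regs: r0:Add2,r1:9,r2:Mul2,r3:7,r4:Mul1
  c12: issue SUB r0<-Add1  regs: r0:Add1,r1:9,r2:Mul2,r3:7,r4:Mul1

STATUS = VALUE 7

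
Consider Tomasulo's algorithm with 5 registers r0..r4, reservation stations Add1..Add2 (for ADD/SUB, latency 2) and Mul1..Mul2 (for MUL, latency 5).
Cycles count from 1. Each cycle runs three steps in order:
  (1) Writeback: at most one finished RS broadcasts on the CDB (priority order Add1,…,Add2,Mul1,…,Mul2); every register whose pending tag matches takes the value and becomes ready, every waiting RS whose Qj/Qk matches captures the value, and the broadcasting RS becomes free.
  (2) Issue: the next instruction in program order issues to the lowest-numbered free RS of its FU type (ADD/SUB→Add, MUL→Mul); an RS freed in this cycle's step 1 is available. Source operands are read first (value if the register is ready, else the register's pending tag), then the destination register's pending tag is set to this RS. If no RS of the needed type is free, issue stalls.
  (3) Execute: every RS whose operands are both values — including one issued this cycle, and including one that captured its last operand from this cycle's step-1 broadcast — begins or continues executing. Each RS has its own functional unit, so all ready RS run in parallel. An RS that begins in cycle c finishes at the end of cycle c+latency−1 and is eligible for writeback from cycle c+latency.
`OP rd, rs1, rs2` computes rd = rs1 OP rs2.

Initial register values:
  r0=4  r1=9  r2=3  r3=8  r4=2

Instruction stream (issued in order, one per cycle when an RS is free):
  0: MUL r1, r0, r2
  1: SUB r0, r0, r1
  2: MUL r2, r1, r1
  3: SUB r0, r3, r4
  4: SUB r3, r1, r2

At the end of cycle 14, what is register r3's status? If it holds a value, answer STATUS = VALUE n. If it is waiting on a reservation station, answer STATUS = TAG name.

c1: issue MUL r1<-Mul1 | r0:4,r1:Mul1,r2:3,r3:8,r4:2
c2: issue SUB r0<-Add1 | r0:Add1,r1:Mul1,r2:3,r3:8,r4:2
c3: issue MUL r2<-Mul2 | r0:Add1,r1:Mul1,r2:Mul2,r3:8,r4:2
c4: issue SUB r0<-Add2 | r0:Add2,r1:Mul1,r2:Mul2,r3:8,r4:2
c5: stall | r0:Add2,r1:Mul1,r2:Mul2,r3:8,r4:2
c6: CDB Add2=6; issue SUB r3<-Add2 | r0:6,r1:Mul1,r2:Mul2,r3:Add2,r4:2
c7: CDB Mul1=12 | r0:6,r1:12,r2:Mul2,r3:Add2,r4:2
c8: - | r0:6,r1:12,r2:Mul2,r3:Add2,r4:2
c9: CDB Add1=-8 | r0:6,r1:12,r2:Mul2,r3:Add2,r4:2
c10: - | r0:6,r1:12,r2:Mul2,r3:Add2,r4:2
c11: - | r0:6,r1:12,r2:Mul2,r3:Add2,r4:2
c12: CDB Mul2=144 | r0:6,r1:12,r2:144,r3:Add2,r4:2
c13: - | r0:6,r1:12,r2:144,r3:Add2,r4:2
c14: CDB Add2=-132 | r0:6,r1:12,r2:144,r3:-132,r4:2

STATUS = VALUE -132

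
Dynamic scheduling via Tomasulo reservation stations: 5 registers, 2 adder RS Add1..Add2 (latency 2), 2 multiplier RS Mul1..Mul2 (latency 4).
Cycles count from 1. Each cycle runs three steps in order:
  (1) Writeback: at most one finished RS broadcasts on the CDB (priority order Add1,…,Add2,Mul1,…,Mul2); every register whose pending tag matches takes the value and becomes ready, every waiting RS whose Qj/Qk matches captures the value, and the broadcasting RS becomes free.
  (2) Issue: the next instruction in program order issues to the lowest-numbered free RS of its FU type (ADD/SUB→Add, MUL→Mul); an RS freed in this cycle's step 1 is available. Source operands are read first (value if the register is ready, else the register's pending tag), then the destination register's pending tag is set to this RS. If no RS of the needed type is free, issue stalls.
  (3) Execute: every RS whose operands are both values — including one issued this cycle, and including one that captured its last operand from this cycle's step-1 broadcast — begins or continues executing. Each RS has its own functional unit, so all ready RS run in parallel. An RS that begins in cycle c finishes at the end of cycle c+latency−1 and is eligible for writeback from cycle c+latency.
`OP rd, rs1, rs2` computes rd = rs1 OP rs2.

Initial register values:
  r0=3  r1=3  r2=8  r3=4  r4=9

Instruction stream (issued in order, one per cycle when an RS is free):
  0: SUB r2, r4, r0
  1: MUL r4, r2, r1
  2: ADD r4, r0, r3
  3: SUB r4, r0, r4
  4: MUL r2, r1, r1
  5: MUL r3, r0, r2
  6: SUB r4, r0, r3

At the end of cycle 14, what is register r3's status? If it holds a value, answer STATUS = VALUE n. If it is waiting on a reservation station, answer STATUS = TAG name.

c1: issue SUB r2<-Add1 | r0:3,r1:3,r2:Add1,r3:4,r4:9
c2: issue MUL r4<-Mul1 | r0:3,r1:3,r2:Add1,r3:4,r4:Mul1
c3: CDB Add1=6; issue ADD r4<-Add1 | r0:3,r1:3,r2:6,r3:4,r4:Add1
c4: issue SUB r4<-Add2 | r0:3,r1:3,r2:6,r3:4,r4:Add2
c5: CDB Add1=7; issue MUL r2<-Mul2 | r0:3,r1:3,r2:Mul2,r3:4,r4:Add2
c6: stall | r0:3,r1:3,r2:Mul2,r3:4,r4:Add2
c7: CDB Add2=-4; stall | r0:3,r1:3,r2:Mul2,r3:4,r4:-4
c8: CDB Mul1=18; issue MUL r3<-Mul1 | r0:3,r1:3,r2:Mul2,r3:Mul1,r4:-4
c9: CDB Mul2=9; issue SUB r4<-Add1 | r0:3,r1:3,r2:9,r3:Mul1,r4:Add1
c10: - | r0:3,r1:3,r2:9,r3:Mul1,r4:Add1
c11: - | r0:3,r1:3,r2:9,r3:Mul1,r4:Add1
c12: - | r0:3,r1:3,r2:9,r3:Mul1,r4:Add1
c13: CDB Mul1=27 | r0:3,r1:3,r2:9,r3:27,r4:Add1
c14: - | r0:3,r1:3,r2:9,r3:27,r4:Add1

STATUS = VALUE 27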